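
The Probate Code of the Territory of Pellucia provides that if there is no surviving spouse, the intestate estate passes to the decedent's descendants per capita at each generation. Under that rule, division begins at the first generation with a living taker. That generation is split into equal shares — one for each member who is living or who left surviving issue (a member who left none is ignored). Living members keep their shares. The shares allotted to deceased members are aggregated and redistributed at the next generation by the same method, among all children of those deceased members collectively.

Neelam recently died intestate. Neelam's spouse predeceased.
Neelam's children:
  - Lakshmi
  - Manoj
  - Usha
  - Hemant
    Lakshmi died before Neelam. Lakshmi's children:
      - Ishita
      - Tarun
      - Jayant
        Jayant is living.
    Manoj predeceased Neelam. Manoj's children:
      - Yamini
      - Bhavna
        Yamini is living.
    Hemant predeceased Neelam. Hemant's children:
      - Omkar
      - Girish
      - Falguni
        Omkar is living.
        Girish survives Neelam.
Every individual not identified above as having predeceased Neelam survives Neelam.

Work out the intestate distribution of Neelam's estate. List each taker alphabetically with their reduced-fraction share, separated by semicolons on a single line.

Bhavna 3/32; Falguni 3/32; Girish 3/32; Ishita 3/32; Jayant 3/32; Omkar 3/32; Tarun 3/32; Usha 1/4; Yamini 3/32

There is no surviving spouse, so the entire estate passes to Neelam's descendants per capita at each generation.
At generation 1 (Lakshmi, Manoj, Usha, Hemant) there are 4 shares of (1)/4 = 1/4 each.
Living: Usha — each takes 1/4.
Deceased: Lakshmi, Manoj, and Hemant. Their combined 3/4 is pooled and carried to generation 2.
At generation 2 (Ishita, Tarun, Jayant, Yamini, Bhavna, Omkar, Girish, Falguni) there are 8 shares of (3/4)/8 = 3/32 each.
Living: Ishita, Tarun, Jayant, Yamini, Bhavna, Omkar, Girish, and Falguni — each takes 3/32.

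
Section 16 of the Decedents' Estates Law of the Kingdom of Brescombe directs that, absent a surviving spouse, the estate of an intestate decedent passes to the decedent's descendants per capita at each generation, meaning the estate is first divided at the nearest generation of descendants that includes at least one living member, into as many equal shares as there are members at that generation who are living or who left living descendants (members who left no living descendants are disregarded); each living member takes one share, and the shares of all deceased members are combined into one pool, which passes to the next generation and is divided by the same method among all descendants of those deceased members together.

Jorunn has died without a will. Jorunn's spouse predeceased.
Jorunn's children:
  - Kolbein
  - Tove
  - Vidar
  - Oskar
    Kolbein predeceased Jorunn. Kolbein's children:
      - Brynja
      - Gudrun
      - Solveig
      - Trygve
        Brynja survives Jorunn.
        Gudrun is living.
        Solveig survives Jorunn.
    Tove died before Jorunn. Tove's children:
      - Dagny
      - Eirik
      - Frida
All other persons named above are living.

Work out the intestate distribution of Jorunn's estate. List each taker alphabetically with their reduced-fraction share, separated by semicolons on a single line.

There is no surviving spouse, so the entire estate passes to Jorunn's descendants per capita at each generation.
At generation 1 (Kolbein, Tove, Vidar, Oskar) there are 4 shares of (1)/4 = 1/4 each.
Living: Vidar and Oskar — each takes 1/4.
Deceased: Kolbein and Tove. Their combined 1/2 is pooled and carried to generation 2.
At generation 2 (Brynja, Gudrun, Solveig, Trygve, Dagny, Eirik, Frida) there are 7 shares of (1/2)/7 = 1/14 each.
Living: Brynja, Gudrun, Solveig, Trygve, Dagny, Eirik, and Frida — each takes 1/14.

Brynja 1/14; Dagny 1/14; Eirik 1/14; Frida 1/14; Gudrun 1/14; Oskar 1/4; Solveig 1/14; Trygve 1/14; Vidar 1/4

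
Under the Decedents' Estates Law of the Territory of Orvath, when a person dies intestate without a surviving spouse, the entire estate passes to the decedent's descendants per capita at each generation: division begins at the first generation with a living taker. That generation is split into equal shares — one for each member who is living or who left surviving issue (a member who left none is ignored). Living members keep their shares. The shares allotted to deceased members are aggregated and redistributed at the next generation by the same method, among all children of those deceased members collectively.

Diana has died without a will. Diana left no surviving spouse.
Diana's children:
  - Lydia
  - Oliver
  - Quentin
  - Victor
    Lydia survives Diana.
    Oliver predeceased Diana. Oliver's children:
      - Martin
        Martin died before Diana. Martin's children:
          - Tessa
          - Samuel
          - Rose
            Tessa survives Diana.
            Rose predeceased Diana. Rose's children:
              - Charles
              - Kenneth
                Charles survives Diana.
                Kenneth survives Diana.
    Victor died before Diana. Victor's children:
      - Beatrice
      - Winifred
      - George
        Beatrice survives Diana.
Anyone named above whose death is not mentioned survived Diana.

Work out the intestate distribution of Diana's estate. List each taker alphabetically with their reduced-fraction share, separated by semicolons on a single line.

There is no surviving spouse, so the entire estate passes to Diana's descendants per capita at each generation.
At generation 1 (Lydia, Oliver, Quentin, Victor) there are 4 shares of (1)/4 = 1/4 each.
Living: Lydia and Quentin — each takes 1/4.
Deceased: Oliver and Victor. Their combined 1/2 is pooled and carried to generation 2.
At generation 2 (Martin, Beatrice, Winifred, George) there are 4 shares of (1/2)/4 = 1/8 each.
Living: Beatrice, Winifred, and George — each takes 1/8.
Deceased: Martin. That 1/8 share is carried to generation 3.
At generation 3 (Tessa, Samuel, Rose) there are 3 shares of (1/8)/3 = 1/24 each.
Living: Tessa and Samuel — each takes 1/24.
Deceased: Rose. That 1/24 share is carried to generation 4.
At generation 4 (Charles, Kenneth) there are 2 shares of (1/24)/2 = 1/48 each.
Living: Charles and Kenneth — each takes 1/48.

Beatrice 1/8; Charles 1/48; George 1/8; Kenneth 1/48; Lydia 1/4; Quentin 1/4; Samuel 1/24; Tessa 1/24; Winifred 1/8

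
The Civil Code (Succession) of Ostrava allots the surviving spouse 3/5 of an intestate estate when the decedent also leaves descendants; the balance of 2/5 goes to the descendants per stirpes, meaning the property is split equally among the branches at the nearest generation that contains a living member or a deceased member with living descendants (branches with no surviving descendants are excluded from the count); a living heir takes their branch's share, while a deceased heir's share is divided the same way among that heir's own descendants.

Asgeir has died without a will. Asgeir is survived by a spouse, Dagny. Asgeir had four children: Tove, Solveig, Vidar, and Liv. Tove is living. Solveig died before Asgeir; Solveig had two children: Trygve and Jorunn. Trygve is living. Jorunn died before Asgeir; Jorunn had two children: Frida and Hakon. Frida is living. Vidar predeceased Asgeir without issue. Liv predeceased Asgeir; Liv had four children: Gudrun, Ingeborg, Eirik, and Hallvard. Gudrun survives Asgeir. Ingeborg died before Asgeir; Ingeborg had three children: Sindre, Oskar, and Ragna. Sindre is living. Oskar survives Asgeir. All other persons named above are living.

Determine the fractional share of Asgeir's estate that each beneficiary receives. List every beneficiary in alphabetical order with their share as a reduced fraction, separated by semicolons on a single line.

Dagny 3/5; Eirik 1/30; Frida 1/30; Gudrun 1/30; Hakon 1/30; Hallvard 1/30; Oskar 1/90; Ragna 1/90; Sindre 1/90; Tove 2/15; Trygve 1/15

Dagny, as surviving spouse, takes 3/5.
The remaining 2/5 passes to Asgeir's descendants per stirpes.
Vidar left no surviving issue, so that branch lapses and is disregarded.
The 2/5 is divided into 3 equal shares of 2/15 among Tove, Solveig, Liv.
Tove is living and takes 2/15.
Solveig predeceased; the 2/15 allotted to Solveig's branch passes to Solveig's issue by representation.
The 2/15 is divided into 2 equal shares of 1/15 among Trygve, Jorunn.
Trygve is living and takes 1/15.
Jorunn predeceased; the 1/15 allotted to Jorunn's branch passes to Jorunn's issue by representation.
The 1/15 is divided into 2 equal shares of 1/30 among Frida, Hakon.
Frida is living and takes 1/30.
Hakon is living and takes 1/30.
Liv predeceased; the 2/15 allotted to Liv's branch passes to Liv's issue by representation.
The 2/15 is divided into 4 equal shares of 1/30 among Gudrun, Ingeborg, Eirik, Hallvard.
Gudrun is living and takes 1/30.
Ingeborg predeceased; the 1/30 allotted to Ingeborg's branch passes to Ingeborg's issue by representation.
The 1/30 is divided into 3 equal shares of 1/90 among Sindre, Oskar, Ragna.
Sindre is living and takes 1/90.
Oskar is living and takes 1/90.
Ragna is living and takes 1/90.
Eirik is living and takes 1/30.
Hallvard is living and takes 1/30.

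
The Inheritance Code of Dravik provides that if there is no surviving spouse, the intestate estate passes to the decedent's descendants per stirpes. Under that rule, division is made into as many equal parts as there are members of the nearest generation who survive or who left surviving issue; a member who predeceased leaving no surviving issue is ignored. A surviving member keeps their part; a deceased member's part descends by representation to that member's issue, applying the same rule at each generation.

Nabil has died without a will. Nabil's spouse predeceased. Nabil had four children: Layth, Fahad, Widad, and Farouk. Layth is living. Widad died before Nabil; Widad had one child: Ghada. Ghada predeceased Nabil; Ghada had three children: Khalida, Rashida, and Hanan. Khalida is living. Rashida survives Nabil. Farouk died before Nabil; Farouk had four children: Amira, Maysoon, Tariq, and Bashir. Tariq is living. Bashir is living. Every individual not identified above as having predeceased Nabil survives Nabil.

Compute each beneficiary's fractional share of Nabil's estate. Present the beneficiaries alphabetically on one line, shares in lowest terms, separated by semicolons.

Amira 1/16; Bashir 1/16; Fahad 1/4; Hanan 1/12; Khalida 1/12; Layth 1/4; Maysoon 1/16; Rashida 1/12; Tariq 1/16

There is no surviving spouse, so the entire estate passes to Nabil's descendants per stirpes.
The estate is divided into 4 equal shares of 1/4 among Layth, Fahad, Widad, Farouk.
Layth is living and takes 1/4.
Fahad is living and takes 1/4.
Widad predeceased; the 1/4 allotted to Widad's branch passes to Widad's issue by representation.
Ghada's line is the sole branch at this level, so the full 1/4 passes to Ghada's issue by representation.
The 1/4 is divided into 3 equal shares of 1/12 among Khalida, Rashida, Hanan.
Khalida is living and takes 1/12.
Rashida is living and takes 1/12.
Hanan is living and takes 1/12.
Farouk predeceased; the 1/4 allotted to Farouk's branch passes to Farouk's issue by representation.
The 1/4 is divided into 4 equal shares of 1/16 among Amira, Maysoon, Tariq, Bashir.
Amira is living and takes 1/16.
Maysoon is living and takes 1/16.
Tariq is living and takes 1/16.
Bashir is living and takes 1/16.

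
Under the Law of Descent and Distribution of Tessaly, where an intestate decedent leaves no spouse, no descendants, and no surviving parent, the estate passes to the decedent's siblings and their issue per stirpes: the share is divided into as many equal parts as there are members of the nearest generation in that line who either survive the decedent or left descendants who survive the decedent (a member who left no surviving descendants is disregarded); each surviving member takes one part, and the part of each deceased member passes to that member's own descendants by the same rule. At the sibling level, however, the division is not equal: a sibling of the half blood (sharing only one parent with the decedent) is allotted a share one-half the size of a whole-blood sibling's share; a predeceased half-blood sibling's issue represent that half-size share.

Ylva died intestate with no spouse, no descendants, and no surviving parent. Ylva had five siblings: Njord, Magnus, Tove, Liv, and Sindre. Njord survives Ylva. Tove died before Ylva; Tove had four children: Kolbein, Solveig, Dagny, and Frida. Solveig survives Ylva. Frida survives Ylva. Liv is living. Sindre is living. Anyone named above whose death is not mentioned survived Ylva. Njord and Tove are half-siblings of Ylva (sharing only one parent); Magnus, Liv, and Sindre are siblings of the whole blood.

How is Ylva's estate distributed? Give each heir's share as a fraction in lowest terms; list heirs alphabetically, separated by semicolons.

Dagny 1/32; Frida 1/32; Kolbein 1/32; Liv 1/4; Magnus 1/4; Njord 1/8; Sindre 1/4; Solveig 1/32

No spouse, descendants, or parent survives, so the estate passes to Ylva's siblings per stirpes.
Half-blood siblings count for one-half the weight of whole-blood siblings at the initial division.
Dividing 1 in proportion to weights (total weight 4): Njord (weight 1/2) → 1/8; Magnus (weight 1) → 1/4; Tove (weight 1/2) → 1/8; Liv (weight 1) → 1/4; Sindre (weight 1) → 1/4.
Njord is living and takes 1/8.
Magnus is living and takes 1/4.
Tove predeceased; the 1/8 allotted to Tove's branch passes to Tove's issue by representation.
The 1/8 is divided into 4 equal shares of 1/32 among Kolbein, Solveig, Dagny, Frida.
Kolbein is living and takes 1/32.
Solveig is living and takes 1/32.
Dagny is living and takes 1/32.
Frida is living and takes 1/32.
Liv is living and takes 1/4.
Sindre is living and takes 1/4.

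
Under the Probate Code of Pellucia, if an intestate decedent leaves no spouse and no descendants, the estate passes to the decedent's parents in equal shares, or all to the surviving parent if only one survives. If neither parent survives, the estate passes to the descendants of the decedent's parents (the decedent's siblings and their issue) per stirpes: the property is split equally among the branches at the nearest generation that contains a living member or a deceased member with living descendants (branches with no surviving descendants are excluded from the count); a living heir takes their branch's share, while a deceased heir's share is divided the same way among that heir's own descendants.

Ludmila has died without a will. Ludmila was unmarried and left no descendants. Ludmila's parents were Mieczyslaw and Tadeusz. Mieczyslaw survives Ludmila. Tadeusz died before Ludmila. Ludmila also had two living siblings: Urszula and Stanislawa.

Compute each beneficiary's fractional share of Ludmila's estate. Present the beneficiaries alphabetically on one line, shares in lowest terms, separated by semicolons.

Mieczyslaw 1

Only one parent, Mieczyslaw, survives, so Mieczyslaw takes the entire estate. The siblings take nothing because a surviving parent has priority.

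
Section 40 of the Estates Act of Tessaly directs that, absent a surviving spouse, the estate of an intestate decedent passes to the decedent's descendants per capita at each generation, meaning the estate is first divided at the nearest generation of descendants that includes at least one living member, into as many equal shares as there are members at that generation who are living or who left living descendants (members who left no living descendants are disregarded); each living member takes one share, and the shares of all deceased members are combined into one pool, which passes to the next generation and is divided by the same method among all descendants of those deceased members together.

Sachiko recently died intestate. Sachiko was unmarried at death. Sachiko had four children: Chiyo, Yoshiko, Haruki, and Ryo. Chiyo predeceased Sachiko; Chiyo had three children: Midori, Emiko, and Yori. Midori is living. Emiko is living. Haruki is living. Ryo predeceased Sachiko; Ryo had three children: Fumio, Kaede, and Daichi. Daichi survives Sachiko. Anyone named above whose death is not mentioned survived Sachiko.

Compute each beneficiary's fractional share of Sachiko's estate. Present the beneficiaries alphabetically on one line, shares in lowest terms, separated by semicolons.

There is no surviving spouse, so the entire estate passes to Sachiko's descendants per capita at each generation.
At generation 1 (Chiyo, Yoshiko, Haruki, Ryo) there are 4 shares of (1)/4 = 1/4 each.
Living: Yoshiko and Haruki — each takes 1/4.
Deceased: Chiyo and Ryo. Their combined 1/2 is pooled and carried to generation 2.
At generation 2 (Midori, Emiko, Yori, Fumio, Kaede, Daichi) there are 6 shares of (1/2)/6 = 1/12 each.
Living: Midori, Emiko, Yori, Fumio, Kaede, and Daichi — each takes 1/12.

Daichi 1/12; Emiko 1/12; Fumio 1/12; Haruki 1/4; Kaede 1/12; Midori 1/12; Yori 1/12; Yoshiko 1/4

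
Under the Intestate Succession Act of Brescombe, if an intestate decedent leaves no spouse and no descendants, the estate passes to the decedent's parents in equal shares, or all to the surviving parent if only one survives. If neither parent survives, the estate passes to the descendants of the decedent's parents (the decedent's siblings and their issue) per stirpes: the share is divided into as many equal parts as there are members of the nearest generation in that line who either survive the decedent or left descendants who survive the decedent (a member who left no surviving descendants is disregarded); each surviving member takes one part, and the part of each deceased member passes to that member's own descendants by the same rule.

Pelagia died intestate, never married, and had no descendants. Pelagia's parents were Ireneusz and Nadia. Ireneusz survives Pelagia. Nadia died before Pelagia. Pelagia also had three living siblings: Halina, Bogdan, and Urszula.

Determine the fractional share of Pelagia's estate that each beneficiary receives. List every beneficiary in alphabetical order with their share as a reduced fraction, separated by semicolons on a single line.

Only one parent, Ireneusz, survives, so Ireneusz takes the entire estate. The siblings take nothing because a surviving parent has priority.

Ireneusz 1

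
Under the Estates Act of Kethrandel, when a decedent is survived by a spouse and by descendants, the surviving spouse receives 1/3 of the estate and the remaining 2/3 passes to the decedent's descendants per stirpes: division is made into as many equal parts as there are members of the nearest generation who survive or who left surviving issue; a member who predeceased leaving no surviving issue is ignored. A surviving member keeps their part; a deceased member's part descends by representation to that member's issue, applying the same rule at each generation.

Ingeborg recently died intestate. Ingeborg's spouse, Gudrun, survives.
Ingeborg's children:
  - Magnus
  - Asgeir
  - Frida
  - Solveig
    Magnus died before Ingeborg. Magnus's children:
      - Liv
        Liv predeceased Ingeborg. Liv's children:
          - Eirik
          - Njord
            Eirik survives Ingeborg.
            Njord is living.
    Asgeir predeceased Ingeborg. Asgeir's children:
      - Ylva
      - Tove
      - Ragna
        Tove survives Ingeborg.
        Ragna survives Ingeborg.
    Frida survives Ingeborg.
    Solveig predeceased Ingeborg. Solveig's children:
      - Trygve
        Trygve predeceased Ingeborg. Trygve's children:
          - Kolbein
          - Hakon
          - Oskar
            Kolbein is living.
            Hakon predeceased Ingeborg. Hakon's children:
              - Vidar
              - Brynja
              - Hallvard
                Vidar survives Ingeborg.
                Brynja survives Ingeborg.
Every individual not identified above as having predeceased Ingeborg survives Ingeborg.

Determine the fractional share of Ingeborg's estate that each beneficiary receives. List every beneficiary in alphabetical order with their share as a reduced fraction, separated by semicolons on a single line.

Brynja 1/54; Eirik 1/12; Frida 1/6; Gudrun 1/3; Hallvard 1/54; Kolbein 1/18; Njord 1/12; Oskar 1/18; Ragna 1/18; Tove 1/18; Vidar 1/54; Ylva 1/18

Gudrun, as surviving spouse, takes 1/3.
The remaining 2/3 passes to Ingeborg's descendants per stirpes.
The 2/3 is divided into 4 equal shares of 1/6 among Magnus, Asgeir, Frida, Solveig.
Magnus predeceased; the 1/6 allotted to Magnus's branch passes to Magnus's issue by representation.
Liv's line is the sole branch at this level, so the full 1/6 passes to Liv's issue by representation.
The 1/6 is divided into 2 equal shares of 1/12 among Eirik, Njord.
Eirik is living and takes 1/12.
Njord is living and takes 1/12.
Asgeir predeceased; the 1/6 allotted to Asgeir's branch passes to Asgeir's issue by representation.
The 1/6 is divided into 3 equal shares of 1/18 among Ylva, Tove, Ragna.
Ylva is living and takes 1/18.
Tove is living and takes 1/18.
Ragna is living and takes 1/18.
Frida is living and takes 1/6.
Solveig predeceased; the 1/6 allotted to Solveig's branch passes to Solveig's issue by representation.
Trygve's line is the sole branch at this level, so the full 1/6 passes to Trygve's issue by representation.
The 1/6 is divided into 3 equal shares of 1/18 among Kolbein, Hakon, Oskar.
Kolbein is living and takes 1/18.
Hakon predeceased; the 1/18 allotted to Hakon's branch passes to Hakon's issue by representation.
The 1/18 is divided into 3 equal shares of 1/54 among Vidar, Brynja, Hallvard.
Vidar is living and takes 1/54.
Brynja is living and takes 1/54.
Hallvard is living and takes 1/54.
Oskar is living and takes 1/18.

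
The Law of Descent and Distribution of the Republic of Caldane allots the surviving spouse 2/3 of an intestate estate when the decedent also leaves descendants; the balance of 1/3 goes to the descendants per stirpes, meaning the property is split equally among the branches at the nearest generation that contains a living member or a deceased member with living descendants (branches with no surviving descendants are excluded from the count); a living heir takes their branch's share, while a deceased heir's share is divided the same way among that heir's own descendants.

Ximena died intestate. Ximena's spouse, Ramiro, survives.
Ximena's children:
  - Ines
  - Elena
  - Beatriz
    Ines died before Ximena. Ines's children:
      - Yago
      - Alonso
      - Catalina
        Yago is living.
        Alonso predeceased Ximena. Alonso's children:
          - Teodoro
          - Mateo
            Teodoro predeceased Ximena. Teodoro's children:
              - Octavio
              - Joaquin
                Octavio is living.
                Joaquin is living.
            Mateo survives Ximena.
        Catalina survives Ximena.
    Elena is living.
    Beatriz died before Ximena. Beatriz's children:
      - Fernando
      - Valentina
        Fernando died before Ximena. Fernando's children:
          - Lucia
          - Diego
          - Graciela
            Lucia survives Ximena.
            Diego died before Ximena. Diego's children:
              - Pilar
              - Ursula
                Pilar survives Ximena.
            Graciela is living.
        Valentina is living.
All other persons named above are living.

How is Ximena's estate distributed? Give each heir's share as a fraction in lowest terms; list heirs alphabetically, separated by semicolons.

Ramiro, as surviving spouse, takes 2/3.
The remaining 1/3 passes to Ximena's descendants per stirpes.
The 1/3 is divided into 3 equal shares of 1/9 among Ines, Elena, Beatriz.
Ines predeceased; the 1/9 allotted to Ines's branch passes to Ines's issue by representation.
The 1/9 is divided into 3 equal shares of 1/27 among Yago, Alonso, Catalina.
Yago is living and takes 1/27.
Alonso predeceased; the 1/27 allotted to Alonso's branch passes to Alonso's issue by representation.
The 1/27 is divided into 2 equal shares of 1/54 among Teodoro, Mateo.
Teodoro predeceased; the 1/54 allotted to Teodoro's branch passes to Teodoro's issue by representation.
The 1/54 is divided into 2 equal shares of 1/108 among Octavio, Joaquin.
Octavio is living and takes 1/108.
Joaquin is living and takes 1/108.
Mateo is living and takes 1/54.
Catalina is living and takes 1/27.
Elena is living and takes 1/9.
Beatriz predeceased; the 1/9 allotted to Beatriz's branch passes to Beatriz's issue by representation.
The 1/9 is divided into 2 equal shares of 1/18 among Fernando, Valentina.
Fernando predeceased; the 1/18 allotted to Fernando's branch passes to Fernando's issue by representation.
The 1/18 is divided into 3 equal shares of 1/54 among Lucia, Diego, Graciela.
Lucia is living and takes 1/54.
Diego predeceased; the 1/54 allotted to Diego's branch passes to Diego's issue by representation.
The 1/54 is divided into 2 equal shares of 1/108 among Pilar, Ursula.
Pilar is living and takes 1/108.
Ursula is living and takes 1/108.
Graciela is living and takes 1/54.
Valentina is living and takes 1/18.

Catalina 1/27; Elena 1/9; Graciela 1/54; Joaquin 1/108; Lucia 1/54; Mateo 1/54; Octavio 1/108; Pilar 1/108; Ramiro 2/3; Ursula 1/108; Valentina 1/18; Yago 1/27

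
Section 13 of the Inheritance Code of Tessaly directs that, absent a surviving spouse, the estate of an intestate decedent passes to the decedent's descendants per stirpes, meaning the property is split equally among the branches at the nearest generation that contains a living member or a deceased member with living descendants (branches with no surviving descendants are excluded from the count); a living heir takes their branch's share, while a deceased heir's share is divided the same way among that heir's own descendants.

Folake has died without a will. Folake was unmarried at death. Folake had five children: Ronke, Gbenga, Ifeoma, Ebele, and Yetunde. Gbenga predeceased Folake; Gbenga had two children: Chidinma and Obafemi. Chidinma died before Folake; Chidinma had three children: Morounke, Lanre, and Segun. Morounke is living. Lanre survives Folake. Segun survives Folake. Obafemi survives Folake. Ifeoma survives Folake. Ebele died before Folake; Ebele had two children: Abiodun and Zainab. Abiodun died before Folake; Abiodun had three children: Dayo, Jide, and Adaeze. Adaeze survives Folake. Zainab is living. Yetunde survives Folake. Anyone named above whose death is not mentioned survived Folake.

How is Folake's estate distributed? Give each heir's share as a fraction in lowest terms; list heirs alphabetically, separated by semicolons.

There is no surviving spouse, so the entire estate passes to Folake's descendants per stirpes.
The estate is divided into 5 equal shares of 1/5 among Ronke, Gbenga, Ifeoma, Ebele, Yetunde.
Ronke is living and takes 1/5.
Gbenga predeceased; the 1/5 allotted to Gbenga's branch passes to Gbenga's issue by representation.
The 1/5 is divided into 2 equal shares of 1/10 among Chidinma, Obafemi.
Chidinma predeceased; the 1/10 allotted to Chidinma's branch passes to Chidinma's issue by representation.
The 1/10 is divided into 3 equal shares of 1/30 among Morounke, Lanre, Segun.
Morounke is living and takes 1/30.
Lanre is living and takes 1/30.
Segun is living and takes 1/30.
Obafemi is living and takes 1/10.
Ifeoma is living and takes 1/5.
Ebele predeceased; the 1/5 allotted to Ebele's branch passes to Ebele's issue by representation.
The 1/5 is divided into 2 equal shares of 1/10 among Abiodun, Zainab.
Abiodun predeceased; the 1/10 allotted to Abiodun's branch passes to Abiodun's issue by representation.
The 1/10 is divided into 3 equal shares of 1/30 among Dayo, Jide, Adaeze.
Dayo is living and takes 1/30.
Jide is living and takes 1/30.
Adaeze is living and takes 1/30.
Zainab is living and takes 1/10.
Yetunde is living and takes 1/5.

Adaeze 1/30; Dayo 1/30; Ifeoma 1/5; Jide 1/30; Lanre 1/30; Morounke 1/30; Obafemi 1/10; Ronke 1/5; Segun 1/30; Yetunde 1/5; Zainab 1/10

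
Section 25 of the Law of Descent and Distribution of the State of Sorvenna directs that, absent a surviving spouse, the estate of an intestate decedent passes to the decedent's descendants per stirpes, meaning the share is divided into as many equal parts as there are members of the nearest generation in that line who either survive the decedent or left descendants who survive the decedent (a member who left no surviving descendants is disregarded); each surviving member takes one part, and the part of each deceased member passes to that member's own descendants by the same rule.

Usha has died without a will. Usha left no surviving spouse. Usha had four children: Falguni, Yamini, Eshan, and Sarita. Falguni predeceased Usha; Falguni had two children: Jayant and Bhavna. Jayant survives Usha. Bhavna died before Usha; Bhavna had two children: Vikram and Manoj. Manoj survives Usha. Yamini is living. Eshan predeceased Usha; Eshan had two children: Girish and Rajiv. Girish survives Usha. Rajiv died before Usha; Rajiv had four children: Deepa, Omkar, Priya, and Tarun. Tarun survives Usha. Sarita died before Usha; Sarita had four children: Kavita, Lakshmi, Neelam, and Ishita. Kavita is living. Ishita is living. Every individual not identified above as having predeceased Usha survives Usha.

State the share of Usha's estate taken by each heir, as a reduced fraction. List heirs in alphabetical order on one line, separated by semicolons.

Deepa 1/32; Girish 1/8; Ishita 1/16; Jayant 1/8; Kavita 1/16; Lakshmi 1/16; Manoj 1/16; Neelam 1/16; Omkar 1/32; Priya 1/32; Tarun 1/32; Vikram 1/16; Yamini 1/4

There is no surviving spouse, so the entire estate passes to Usha's descendants per stirpes.
The estate is divided into 4 equal shares of 1/4 among Falguni, Yamini, Eshan, Sarita.
Falguni predeceased; the 1/4 allotted to Falguni's branch passes to Falguni's issue by representation.
The 1/4 is divided into 2 equal shares of 1/8 among Jayant, Bhavna.
Jayant is living and takes 1/8.
Bhavna predeceased; the 1/8 allotted to Bhavna's branch passes to Bhavna's issue by representation.
The 1/8 is divided into 2 equal shares of 1/16 among Vikram, Manoj.
Vikram is living and takes 1/16.
Manoj is living and takes 1/16.
Yamini is living and takes 1/4.
Eshan predeceased; the 1/4 allotted to Eshan's branch passes to Eshan's issue by representation.
The 1/4 is divided into 2 equal shares of 1/8 among Girish, Rajiv.
Girish is living and takes 1/8.
Rajiv predeceased; the 1/8 allotted to Rajiv's branch passes to Rajiv's issue by representation.
The 1/8 is divided into 4 equal shares of 1/32 among Deepa, Omkar, Priya, Tarun.
Deepa is living and takes 1/32.
Omkar is living and takes 1/32.
Priya is living and takes 1/32.
Tarun is living and takes 1/32.
Sarita predeceased; the 1/4 allotted to Sarita's branch passes to Sarita's issue by representation.
The 1/4 is divided into 4 equal shares of 1/16 among Kavita, Lakshmi, Neelam, Ishita.
Kavita is living and takes 1/16.
Lakshmi is living and takes 1/16.
Neelam is living and takes 1/16.
Ishita is living and takes 1/16.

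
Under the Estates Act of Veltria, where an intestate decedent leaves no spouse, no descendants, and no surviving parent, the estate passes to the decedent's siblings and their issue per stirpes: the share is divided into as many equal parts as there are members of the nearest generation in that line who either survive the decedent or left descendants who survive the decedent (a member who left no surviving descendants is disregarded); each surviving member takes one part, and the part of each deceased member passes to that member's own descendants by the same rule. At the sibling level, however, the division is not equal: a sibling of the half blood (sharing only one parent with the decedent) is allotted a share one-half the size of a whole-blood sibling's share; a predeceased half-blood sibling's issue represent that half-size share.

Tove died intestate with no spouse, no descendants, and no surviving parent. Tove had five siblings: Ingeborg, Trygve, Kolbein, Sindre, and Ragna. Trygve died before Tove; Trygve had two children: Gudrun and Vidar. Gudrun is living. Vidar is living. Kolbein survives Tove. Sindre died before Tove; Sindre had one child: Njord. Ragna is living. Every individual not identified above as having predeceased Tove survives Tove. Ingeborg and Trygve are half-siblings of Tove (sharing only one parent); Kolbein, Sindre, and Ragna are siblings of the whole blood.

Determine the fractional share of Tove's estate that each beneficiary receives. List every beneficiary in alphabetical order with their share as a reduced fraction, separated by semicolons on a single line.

No spouse, descendants, or parent survives, so the estate passes to Tove's siblings per stirpes.
Half-blood siblings count for one-half the weight of whole-blood siblings at the initial division.
Dividing 1 in proportion to weights (total weight 4): Ingeborg (weight 1/2) → 1/8; Trygve (weight 1/2) → 1/8; Kolbein (weight 1) → 1/4; Sindre (weight 1) → 1/4; Ragna (weight 1) → 1/4.
Ingeborg is living and takes 1/8.
Trygve predeceased; the 1/8 allotted to Trygve's branch passes to Trygve's issue by representation.
The 1/8 is divided into 2 equal shares of 1/16 among Gudrun, Vidar.
Gudrun is living and takes 1/16.
Vidar is living and takes 1/16.
Kolbein is living and takes 1/4.
Sindre predeceased; the 1/4 allotted to Sindre's branch passes to Sindre's issue by representation.
Njord is the sole taker at this level and receives the full 1/4.
Ragna is living and takes 1/4.

Gudrun 1/16; Ingeborg 1/8; Kolbein 1/4; Njord 1/4; Ragna 1/4; Vidar 1/16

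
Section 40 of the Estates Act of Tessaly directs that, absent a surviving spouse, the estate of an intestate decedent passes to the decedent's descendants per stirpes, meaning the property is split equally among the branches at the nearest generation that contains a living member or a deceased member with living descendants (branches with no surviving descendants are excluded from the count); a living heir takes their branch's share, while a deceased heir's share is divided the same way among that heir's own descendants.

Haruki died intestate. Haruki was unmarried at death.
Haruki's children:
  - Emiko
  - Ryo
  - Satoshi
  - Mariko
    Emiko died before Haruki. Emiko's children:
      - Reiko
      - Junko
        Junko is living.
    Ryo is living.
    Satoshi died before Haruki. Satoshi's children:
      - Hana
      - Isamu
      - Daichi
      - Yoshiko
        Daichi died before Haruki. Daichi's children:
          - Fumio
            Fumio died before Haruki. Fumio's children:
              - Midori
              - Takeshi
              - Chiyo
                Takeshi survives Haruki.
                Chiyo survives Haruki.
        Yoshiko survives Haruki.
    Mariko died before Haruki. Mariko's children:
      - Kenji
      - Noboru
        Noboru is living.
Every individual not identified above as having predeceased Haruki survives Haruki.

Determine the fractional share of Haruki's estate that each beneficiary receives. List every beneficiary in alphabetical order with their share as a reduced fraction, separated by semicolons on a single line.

There is no surviving spouse, so the entire estate passes to Haruki's descendants per stirpes.
The estate is divided into 4 equal shares of 1/4 among Emiko, Ryo, Satoshi, Mariko.
Emiko predeceased; the 1/4 allotted to Emiko's branch passes to Emiko's issue by representation.
The 1/4 is divided into 2 equal shares of 1/8 among Reiko, Junko.
Reiko is living and takes 1/8.
Junko is living and takes 1/8.
Ryo is living and takes 1/4.
Satoshi predeceased; the 1/4 allotted to Satoshi's branch passes to Satoshi's issue by representation.
The 1/4 is divided into 4 equal shares of 1/16 among Hana, Isamu, Daichi, Yoshiko.
Hana is living and takes 1/16.
Isamu is living and takes 1/16.
Daichi predeceased; the 1/16 allotted to Daichi's branch passes to Daichi's issue by representation.
Fumio's line is the sole branch at this level, so the full 1/16 passes to Fumio's issue by representation.
The 1/16 is divided into 3 equal shares of 1/48 among Midori, Takeshi, Chiyo.
Midori is living and takes 1/48.
Takeshi is living and takes 1/48.
Chiyo is living and takes 1/48.
Yoshiko is living and takes 1/16.
Mariko predeceased; the 1/4 allotted to Mariko's branch passes to Mariko's issue by representation.
The 1/4 is divided into 2 equal shares of 1/8 among Kenji, Noboru.
Kenji is living and takes 1/8.
Noboru is living and takes 1/8.

Chiyo 1/48; Hana 1/16; Isamu 1/16; Junko 1/8; Kenji 1/8; Midori 1/48; Noboru 1/8; Reiko 1/8; Ryo 1/4; Takeshi 1/48; Yoshiko 1/16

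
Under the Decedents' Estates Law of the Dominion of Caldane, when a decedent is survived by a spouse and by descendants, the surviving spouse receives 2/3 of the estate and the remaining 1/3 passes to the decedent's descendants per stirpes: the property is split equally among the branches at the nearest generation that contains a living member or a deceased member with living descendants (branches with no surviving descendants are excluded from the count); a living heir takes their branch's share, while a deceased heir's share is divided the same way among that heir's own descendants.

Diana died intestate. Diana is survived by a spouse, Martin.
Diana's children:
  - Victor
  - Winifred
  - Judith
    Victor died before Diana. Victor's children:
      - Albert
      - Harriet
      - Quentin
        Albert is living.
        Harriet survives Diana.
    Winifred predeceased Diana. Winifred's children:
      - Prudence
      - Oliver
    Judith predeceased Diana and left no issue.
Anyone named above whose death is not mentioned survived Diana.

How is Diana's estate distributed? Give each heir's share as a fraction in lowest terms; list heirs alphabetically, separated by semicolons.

Martin, as surviving spouse, takes 2/3.
The remaining 1/3 passes to Diana's descendants per stirpes.
Judith left no surviving issue, so that branch lapses and is disregarded.
The 1/3 is divided into 2 equal shares of 1/6 among Victor, Winifred.
Victor predeceased; the 1/6 allotted to Victor's branch passes to Victor's issue by representation.
The 1/6 is divided into 3 equal shares of 1/18 among Albert, Harriet, Quentin.
Albert is living and takes 1/18.
Harriet is living and takes 1/18.
Quentin is living and takes 1/18.
Winifred predeceased; the 1/6 allotted to Winifred's branch passes to Winifred's issue by representation.
The 1/6 is divided into 2 equal shares of 1/12 among Prudence, Oliver.
Prudence is living and takes 1/12.
Oliver is living and takes 1/12.

Albert 1/18; Harriet 1/18; Martin 2/3; Oliver 1/12; Prudence 1/12; Quentin 1/18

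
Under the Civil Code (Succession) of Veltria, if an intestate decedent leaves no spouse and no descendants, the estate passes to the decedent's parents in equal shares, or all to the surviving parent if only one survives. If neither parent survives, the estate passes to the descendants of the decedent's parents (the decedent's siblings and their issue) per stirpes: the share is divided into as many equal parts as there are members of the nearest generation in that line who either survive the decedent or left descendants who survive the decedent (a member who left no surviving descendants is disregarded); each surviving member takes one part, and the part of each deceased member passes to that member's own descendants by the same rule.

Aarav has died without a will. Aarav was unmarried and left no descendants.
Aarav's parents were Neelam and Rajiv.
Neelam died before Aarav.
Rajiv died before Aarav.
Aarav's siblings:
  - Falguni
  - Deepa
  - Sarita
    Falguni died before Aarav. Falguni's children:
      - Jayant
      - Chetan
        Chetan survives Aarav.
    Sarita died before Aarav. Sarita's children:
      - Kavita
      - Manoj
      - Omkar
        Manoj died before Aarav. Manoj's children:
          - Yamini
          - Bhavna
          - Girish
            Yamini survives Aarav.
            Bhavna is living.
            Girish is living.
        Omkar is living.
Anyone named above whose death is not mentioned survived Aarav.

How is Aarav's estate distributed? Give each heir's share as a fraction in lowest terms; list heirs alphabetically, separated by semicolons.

Bhavna 1/27; Chetan 1/6; Deepa 1/3; Girish 1/27; Jayant 1/6; Kavita 1/9; Omkar 1/9; Yamini 1/27

Neither parent survives and there are no descendants, so the estate passes to Aarav's siblings and their issue per stirpes.
The estate is divided into 3 equal shares of 1/3 among Falguni, Deepa, Sarita.
Falguni predeceased; the 1/3 allotted to Falguni's branch passes to Falguni's issue by representation.
The 1/3 is divided into 2 equal shares of 1/6 among Jayant, Chetan.
Jayant is living and takes 1/6.
Chetan is living and takes 1/6.
Deepa is living and takes 1/3.
Sarita predeceased; the 1/3 allotted to Sarita's branch passes to Sarita's issue by representation.
The 1/3 is divided into 3 equal shares of 1/9 among Kavita, Manoj, Omkar.
Kavita is living and takes 1/9.
Manoj predeceased; the 1/9 allotted to Manoj's branch passes to Manoj's issue by representation.
The 1/9 is divided into 3 equal shares of 1/27 among Yamini, Bhavna, Girish.
Yamini is living and takes 1/27.
Bhavna is living and takes 1/27.
Girish is living and takes 1/27.
Omkar is living and takes 1/9.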